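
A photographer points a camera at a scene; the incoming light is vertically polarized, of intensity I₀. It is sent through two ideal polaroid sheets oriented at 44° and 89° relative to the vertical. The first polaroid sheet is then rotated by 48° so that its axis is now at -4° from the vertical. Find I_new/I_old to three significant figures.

I_new/I_old ≈ 0.0105

Before rotation:
I₁ = I₀ cos²(44° − 0°) = I₀ cos²(44°) = 0.5174 I₀.
I₂ = I₁ cos²(89° − 44°) = 0.5174 I₀ · cos²(45°) = 0.2587 I₀.
After rotation:
I₁ = I₀ cos²(-4° − 0°) = I₀ cos²(4°) = 0.9951 I₀.
Angle between axes 1 and 2: 87°. I₂ = 0.9951 I₀ · cos²(87°) = 0.002726 I₀.
Ratio = 0.002726 / 0.2587 = 0.01054.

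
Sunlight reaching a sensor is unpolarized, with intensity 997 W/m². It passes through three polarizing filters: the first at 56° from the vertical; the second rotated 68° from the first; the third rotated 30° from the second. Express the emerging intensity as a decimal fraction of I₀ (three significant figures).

I/I₀ ≈ 0.0526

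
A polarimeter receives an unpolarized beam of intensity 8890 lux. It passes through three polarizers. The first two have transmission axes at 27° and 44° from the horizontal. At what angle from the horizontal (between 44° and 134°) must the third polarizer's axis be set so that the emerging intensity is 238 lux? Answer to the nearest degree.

θ ≈ 120°

Unpolarized light through the first polarizer → I₁ = ½ I₀, now polarized at 27°.
I₂ = I₁ cos²(44° − 27°) = 0.5 I₀ · cos²(17°) = 0.4573 I₀.
Target fraction: 238 / 8890 lux = 0.02677 of I₀.
Need I₃/I₀ = 0.02677, so cos²(θ − 44°) = 0.02677 / 0.4573 = 0.05855.
θ − 44° = arccos(√0.05855) = 76.0°, giving θ ≈ 44 + 76.0 = 120.0°.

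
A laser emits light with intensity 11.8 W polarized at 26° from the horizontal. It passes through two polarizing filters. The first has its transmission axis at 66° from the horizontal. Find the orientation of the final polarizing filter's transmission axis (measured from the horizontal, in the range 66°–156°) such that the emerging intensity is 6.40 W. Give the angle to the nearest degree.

I₁ = I₀ cos²(66° − 26°) = I₀ cos²(40°) = 0.5868 I₀.
Target fraction: 6.40 / 11.8 W = 0.5424 of I₀.
Need I₂/I₀ = 0.5424, so cos²(θ − 66°) = 0.5424 / 0.5868 = 0.9243.
θ − 66° = arccos(√0.9243) = 16.0°, giving θ ≈ 66 + 16.0 = 82.0°.

θ ≈ 82°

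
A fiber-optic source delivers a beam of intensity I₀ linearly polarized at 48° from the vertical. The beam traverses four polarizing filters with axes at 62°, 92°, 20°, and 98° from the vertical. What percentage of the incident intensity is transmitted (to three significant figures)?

I₁ = I₀ cos²(62° − 48°) = I₀ cos²(14°) = 0.9415 I₀.
I₂ = I₁ cos²(92° − 62°) = 0.9415 I₀ · cos²(30°) = 0.7061 I₀.
I₃ = I₂ cos²(20° − 92°) = 0.7061 I₀ · cos²(72°) = 0.06743 I₀.
I₄ = I₃ cos²(98° − 20°) = 0.06743 I₀ · cos²(78°) = 0.002915 I₀.
That is 0.2915% of the incident intensity.

≈ 0.291%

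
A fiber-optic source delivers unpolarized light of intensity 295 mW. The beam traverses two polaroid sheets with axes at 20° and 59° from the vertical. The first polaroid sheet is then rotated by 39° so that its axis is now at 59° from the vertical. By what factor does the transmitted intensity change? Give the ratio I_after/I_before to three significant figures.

Before rotation:
Unpolarized light through the first polarizer → I₁ = ½ I₀, now polarized at 20°.
I₂ = I₁ cos²(59° − 20°) = 0.5 I₀ · cos²(39°) = 0.302 I₀.
After rotation:
Unpolarized light through the first polarizer → I₁ = ½ I₀, now polarized at 59°.
I₂ = I₁ cos²(59° − 59°) = 0.5 I₀ · cos²(0°) = 0.5 I₀.
Ratio = 0.5 / 0.302 = 1.656.

I_new/I_old ≈ 1.66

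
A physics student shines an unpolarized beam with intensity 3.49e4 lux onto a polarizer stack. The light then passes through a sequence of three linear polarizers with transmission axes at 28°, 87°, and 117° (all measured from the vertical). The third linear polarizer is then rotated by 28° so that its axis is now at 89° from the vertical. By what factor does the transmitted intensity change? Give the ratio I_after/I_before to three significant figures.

Before rotation:
Unpolarized light through the first polarizer → I₁ = ½ I₀, now polarized at 28°.
I₂ = I₁ cos²(87° − 28°) = 0.5 I₀ · cos²(59°) = 0.1326 I₀.
I₃ = I₂ cos²(117° − 87°) = 0.1326 I₀ · cos²(30°) = 0.09947 I₀.
After rotation:
Unpolarized light through the first polarizer → I₁ = ½ I₀, now polarized at 28°.
I₂ = I₁ cos²(87° − 28°) = 0.5 I₀ · cos²(59°) = 0.1326 I₀.
I₃ = I₂ cos²(89° − 87°) = 0.1326 I₀ · cos²(2°) = 0.1325 I₀.
Ratio = 0.1325 / 0.09947 = 1.332.

I_new/I_old ≈ 1.33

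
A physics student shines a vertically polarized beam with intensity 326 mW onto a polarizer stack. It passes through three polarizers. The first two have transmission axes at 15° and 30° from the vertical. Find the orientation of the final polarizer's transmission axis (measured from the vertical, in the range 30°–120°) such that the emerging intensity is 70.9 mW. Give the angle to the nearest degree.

I₁ = I₀ cos²(15° − 0°) = I₀ cos²(15°) = 0.933 I₀.
I₂ = I₁ cos²(30° − 15°) = 0.933 I₀ · cos²(15°) = 0.8705 I₀.
Target fraction: 70.9 / 326 mW = 0.2175 of I₀.
Need I₃/I₀ = 0.2175, so cos²(θ − 30°) = 0.2175 / 0.8705 = 0.2498.
θ − 30° = arccos(√0.2498) = 60.0°, giving θ ≈ 30 + 60.0 = 90.0°.

θ ≈ 90°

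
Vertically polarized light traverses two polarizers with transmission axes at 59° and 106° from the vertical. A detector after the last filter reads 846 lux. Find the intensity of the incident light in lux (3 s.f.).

I₁ = I₀ cos²(59° − 0°) = I₀ cos²(59°) = 0.2653 I₀.
I₂ = I₁ cos²(106° − 59°) = 0.2653 I₀ · cos²(47°) = 0.1234 I₀.
So 846 lux = 0.1234 I₀, giving I₀ = 846/0.1234 = 6857 lux.

I₀ ≈ 6860 lux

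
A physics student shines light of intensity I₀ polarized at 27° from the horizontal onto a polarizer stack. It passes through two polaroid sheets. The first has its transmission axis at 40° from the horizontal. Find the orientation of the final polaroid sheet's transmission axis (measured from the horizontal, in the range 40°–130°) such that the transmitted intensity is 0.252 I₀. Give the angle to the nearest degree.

I₁ = I₀ cos²(40° − 27°) = I₀ cos²(13°) = 0.9494 I₀.
Need I₂/I₀ = 0.252, so cos²(θ − 40°) = 0.252 / 0.9494 = 0.2654.
θ − 40° = arccos(√0.2654) = 59.0°, giving θ ≈ 40 + 59.0 = 99.0°.

θ ≈ 99°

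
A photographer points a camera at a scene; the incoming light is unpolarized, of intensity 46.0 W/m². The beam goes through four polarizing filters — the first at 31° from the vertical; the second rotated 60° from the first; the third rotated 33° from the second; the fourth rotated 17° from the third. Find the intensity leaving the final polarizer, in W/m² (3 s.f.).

Unpolarized light through the first polarizer → I₁ = 46.0 W/m²/2 = 23 W/m², polarized at 31°.
I₂ = I₁ · cos²(60°) = 23 · 0.25 = 5.75 W/m².
I₃ = I₂ · cos²(33°) = 5.75 · 0.7034 = 4.044 W/m².
I₄ = I₃ · cos²(17°) = 4.044 · 0.9145 = 3.699 W/m².

I ≈ 3.70 W/m²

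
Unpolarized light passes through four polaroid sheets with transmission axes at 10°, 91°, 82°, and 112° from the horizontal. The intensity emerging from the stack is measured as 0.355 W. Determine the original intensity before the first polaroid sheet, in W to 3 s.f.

I₀ ≈ 39.7 W

Unpolarized light through the first polarizer → I₁ = ½ I₀, now polarized at 10°.
I₂ = I₁ cos²(91° − 10°) = 0.5 I₀ · cos²(81°) = 0.01224 I₀.
I₃ = I₂ cos²(82° − 91°) = 0.01224 I₀ · cos²(9°) = 0.01194 I₀.
I₄ = I₃ cos²(112° − 82°) = 0.01194 I₀ · cos²(30°) = 0.008952 I₀.
So 0.355 W = 0.008952 I₀, giving I₀ = 0.355/0.008952 = 39.65 W.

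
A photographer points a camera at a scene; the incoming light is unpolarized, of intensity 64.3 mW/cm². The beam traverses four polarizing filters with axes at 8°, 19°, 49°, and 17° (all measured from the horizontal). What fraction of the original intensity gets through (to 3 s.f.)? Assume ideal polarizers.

Unpolarized light through the first polarizer → I₁ = 64.3 mW/cm²/2 = 32.15 mW/cm², polarized at 8°.
I₂ = I₁ · cos²(11°) = 32.15 · 0.9636 = 30.98 mW/cm².
I₃ = I₂ · cos²(30°) = 30.98 · 0.75 = 23.23 mW/cm².
I₄ = I₃ · cos²(32°) = 23.23 · 0.7192 = 16.71 mW/cm².
Transmitted fraction = 0.2599.

I/I₀ ≈ 0.260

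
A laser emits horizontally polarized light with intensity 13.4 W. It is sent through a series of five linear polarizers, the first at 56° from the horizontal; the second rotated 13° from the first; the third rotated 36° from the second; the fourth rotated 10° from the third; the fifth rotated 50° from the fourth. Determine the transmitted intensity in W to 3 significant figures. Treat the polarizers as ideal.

I₁ = 13.4 W · cos²(56°) = 4.19 W.
I₂ = I₁ · cos²(13°) = 4.19 · 0.9494 = 3.978 W.
I₃ = I₂ · cos²(36°) = 3.978 · 0.6545 = 2.604 W.
I₄ = I₃ · cos²(10°) = 2.604 · 0.9698 = 2.525 W.
I₅ = I₄ · cos²(50°) = 2.525 · 0.4132 = 1.043 W.

I ≈ 1.04 W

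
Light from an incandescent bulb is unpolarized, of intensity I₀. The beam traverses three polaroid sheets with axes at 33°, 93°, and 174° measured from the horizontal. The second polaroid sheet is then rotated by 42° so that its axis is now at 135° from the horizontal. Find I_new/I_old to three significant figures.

I_new/I_old ≈ 4.27

Before rotation:
Unpolarized light through the first polarizer → I₁ = ½ I₀, now polarized at 33°.
I₂ = I₁ cos²(93° − 33°) = 0.5 I₀ · cos²(60°) = 0.125 I₀.
I₃ = I₂ cos²(174° − 93°) = 0.125 I₀ · cos²(81°) = 0.003059 I₀.
After rotation:
Unpolarized light through the first polarizer → I₁ = ½ I₀, now polarized at 33°.
Angle between axes 1 and 2: 78°. I₂ = 0.5 I₀ · cos²(78°) = 0.02161 I₀.
I₃ = I₂ cos²(174° − 135°) = 0.02161 I₀ · cos²(39°) = 0.01305 I₀.
Ratio = 0.01305 / 0.003059 = 4.267.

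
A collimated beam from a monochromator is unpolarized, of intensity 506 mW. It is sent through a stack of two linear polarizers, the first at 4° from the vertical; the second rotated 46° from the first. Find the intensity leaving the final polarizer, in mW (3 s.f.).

Unpolarized light through the first polarizer → I₁ = 506 mW/2 = 253 mW, polarized at 4°.
I₂ = I₁ · cos²(46°) = 253 · 0.4826 = 122.1 mW.

I ≈ 122 mW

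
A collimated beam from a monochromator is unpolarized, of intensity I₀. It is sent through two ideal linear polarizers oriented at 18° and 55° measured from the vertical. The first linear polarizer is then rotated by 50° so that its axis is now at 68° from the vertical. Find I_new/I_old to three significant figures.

I_new/I_old ≈ 1.49

Before rotation:
Unpolarized light through the first polarizer → I₁ = ½ I₀, now polarized at 18°.
I₂ = I₁ cos²(55° − 18°) = 0.5 I₀ · cos²(37°) = 0.3189 I₀.
After rotation:
Unpolarized light through the first polarizer → I₁ = ½ I₀, now polarized at 68°.
I₂ = I₁ cos²(55° − 68°) = 0.5 I₀ · cos²(13°) = 0.4747 I₀.
Ratio = 0.4747 / 0.3189 = 1.489.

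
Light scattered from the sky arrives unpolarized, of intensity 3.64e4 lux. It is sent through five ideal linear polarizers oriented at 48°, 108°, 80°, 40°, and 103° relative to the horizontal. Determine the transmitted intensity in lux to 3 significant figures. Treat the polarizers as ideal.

Unpolarized light through the first polarizer → I₁ = 3.64e4 lux/2 = 1.82e+04 lux, polarized at 48°.
I₂ = I₁ · cos²(60°) = 1.82e+04 · 0.25 = 4550 lux.
I₃ = I₂ · cos²(28°) = 4550 · 0.7796 = 3547 lux.
I₄ = I₃ · cos²(40°) = 3547 · 0.5868 = 2082 lux.
I₅ = I₄ · cos²(63°) = 2082 · 0.2061 = 429 lux.

I ≈ 429 lux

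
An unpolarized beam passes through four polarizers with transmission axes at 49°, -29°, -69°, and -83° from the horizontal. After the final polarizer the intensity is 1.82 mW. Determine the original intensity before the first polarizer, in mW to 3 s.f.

I₀ ≈ 152 mW

Unpolarized light through the first polarizer → I₁ = ½ I₀, now polarized at 49°.
I₂ = I₁ cos²(-29° − 49°) = 0.5 I₀ · cos²(78°) = 0.02161 I₀.
I₃ = I₂ cos²(-69° + 29°) = 0.02161 I₀ · cos²(40°) = 0.01268 I₀.
I₄ = I₃ cos²(-83° + 69°) = 0.01268 I₀ · cos²(14°) = 0.01194 I₀.
So 1.82 mW = 0.01194 I₀, giving I₀ = 1.82/0.01194 = 152.4 mW.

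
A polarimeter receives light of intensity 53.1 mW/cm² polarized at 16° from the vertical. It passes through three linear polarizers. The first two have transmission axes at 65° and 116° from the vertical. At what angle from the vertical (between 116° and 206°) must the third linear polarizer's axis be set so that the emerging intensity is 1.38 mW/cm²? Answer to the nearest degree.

By Malus's law, I₁ = I₀ cos²(65° − 16°) = I₀ cos²(49°) = 0.4304 I₀.
I₂ = I₁ cos²(116° − 65°) = 0.4304 I₀ · cos²(51°) = 0.1705 I₀.
Target fraction: 1.38 / 53.1 mW/cm² = 0.02599 of I₀.
Need I₃/I₀ = 0.02599, so cos²(θ − 116°) = 0.02599 / 0.1705 = 0.1525.
θ − 116° = arccos(√0.1525) = 67.0°, giving θ ≈ 116 + 67.0 = 183.0°.

θ ≈ 183°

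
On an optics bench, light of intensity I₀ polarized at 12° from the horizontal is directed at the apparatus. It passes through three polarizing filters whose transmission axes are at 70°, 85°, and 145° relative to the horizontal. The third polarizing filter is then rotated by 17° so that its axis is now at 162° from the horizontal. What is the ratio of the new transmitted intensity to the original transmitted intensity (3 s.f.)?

I_new/I_old ≈ 0.202

Before rotation:
By Malus's law, I₁ = I₀ cos²(70° − 12°) = I₀ cos²(58°) = 0.2808 I₀.
I₂ = I₁ cos²(85° − 70°) = 0.2808 I₀ · cos²(15°) = 0.262 I₀.
I₃ = I₂ cos²(145° − 85°) = 0.262 I₀ · cos²(60°) = 0.0655 I₀.
After rotation:
I₁ = I₀ cos²(70° − 12°) = I₀ cos²(58°) = 0.2808 I₀.
I₂ = I₁ cos²(85° − 70°) = 0.2808 I₀ · cos²(15°) = 0.262 I₀.
I₃ = I₂ cos²(162° − 85°) = 0.262 I₀ · cos²(77°) = 0.01326 I₀.
Ratio = 0.01326 / 0.0655 = 0.2024.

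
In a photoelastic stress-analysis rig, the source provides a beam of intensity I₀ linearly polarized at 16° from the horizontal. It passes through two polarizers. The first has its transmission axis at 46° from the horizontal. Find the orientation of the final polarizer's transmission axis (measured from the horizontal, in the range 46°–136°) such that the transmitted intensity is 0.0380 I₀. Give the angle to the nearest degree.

θ ≈ 123°

By Malus's law, I₁ = I₀ cos²(46° − 16°) = I₀ cos²(30°) = 0.75 I₀.
Need I₂/I₀ = 0.038, so cos²(θ − 46°) = 0.038 / 0.75 = 0.05067.
θ − 46° = arccos(√0.05067) = 77.0°, giving θ ≈ 46 + 77.0 = 123.0°.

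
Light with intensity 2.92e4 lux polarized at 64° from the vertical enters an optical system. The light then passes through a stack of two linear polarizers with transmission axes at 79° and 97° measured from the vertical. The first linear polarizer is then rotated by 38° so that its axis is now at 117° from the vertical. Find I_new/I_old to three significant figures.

Before rotation:
By Malus's law, I₁ = I₀ cos²(79° − 64°) = I₀ cos²(15°) = 0.933 I₀.
I₂ = I₁ cos²(97° − 79°) = 0.933 I₀ · cos²(18°) = 0.8439 I₀.
After rotation:
I₁ = I₀ cos²(117° − 64°) = I₀ cos²(53°) = 0.3622 I₀.
I₂ = I₁ cos²(97° − 117°) = 0.3622 I₀ · cos²(20°) = 0.3198 I₀.
Ratio = 0.3198 / 0.8439 = 0.379.

I_new/I_old ≈ 0.379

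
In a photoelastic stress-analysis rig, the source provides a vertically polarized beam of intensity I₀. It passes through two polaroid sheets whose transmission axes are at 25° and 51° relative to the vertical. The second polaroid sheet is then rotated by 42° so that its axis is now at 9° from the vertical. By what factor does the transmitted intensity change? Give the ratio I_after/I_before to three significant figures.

Before rotation:
By Malus's law, I₁ = I₀ cos²(25° − 0°) = I₀ cos²(25°) = 0.8214 I₀.
I₂ = I₁ cos²(51° − 25°) = 0.8214 I₀ · cos²(26°) = 0.6635 I₀.
After rotation:
I₁ = I₀ cos²(25° − 0°) = I₀ cos²(25°) = 0.8214 I₀.
I₂ = I₁ cos²(9° − 25°) = 0.8214 I₀ · cos²(16°) = 0.759 I₀.
Ratio = 0.759 / 0.6635 = 1.144.

I_new/I_old ≈ 1.14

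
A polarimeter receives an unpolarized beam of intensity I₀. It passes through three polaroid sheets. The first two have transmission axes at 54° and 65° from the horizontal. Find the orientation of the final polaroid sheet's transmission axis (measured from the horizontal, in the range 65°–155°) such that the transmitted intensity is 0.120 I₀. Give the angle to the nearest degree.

θ ≈ 125°

Unpolarized light through the first polarizer → I₁ = ½ I₀, now polarized at 54°.
I₂ = I₁ cos²(65° − 54°) = 0.5 I₀ · cos²(11°) = 0.4818 I₀.
Need I₃/I₀ = 0.12, so cos²(θ − 65°) = 0.12 / 0.4818 = 0.2491.
θ − 65° = arccos(√0.2491) = 60.1°, giving θ ≈ 65 + 60.1 = 125.1°.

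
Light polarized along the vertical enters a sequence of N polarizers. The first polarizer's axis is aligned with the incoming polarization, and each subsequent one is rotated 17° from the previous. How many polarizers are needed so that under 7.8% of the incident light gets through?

First polarizer is aligned with the polarization: full transmission.
Each further stage multiplies by cos²(17°) = 0.9145.
After N polarizers: T = 0.9145^(N−1). Require T < 0.078 ⇒ N−1 > ln(0.078)/ln(0.9145) = 28.55, so N−1 ≥ 29 and N = 30.
Check: N=30 gives T = 0.07492 < 0.078; N=29 gives T = 0.08192.

N = 30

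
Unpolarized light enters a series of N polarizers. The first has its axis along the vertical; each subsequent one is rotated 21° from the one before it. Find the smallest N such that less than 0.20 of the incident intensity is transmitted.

First polarizer halves the unpolarized light: factor 1/2.
Each further stage multiplies by cos²(21°) = 0.8716.
After N polarizers: T = 0.5·0.8716^(N−1). Require T < 0.20 ⇒ N−1 > ln(0.20/0.5)/ln(0.8716) = 6.67, so N−1 ≥ 7 and N = 8.
Check: N=8 gives T = 0.191 < 0.20; N=7 gives T = 0.2192.

N = 8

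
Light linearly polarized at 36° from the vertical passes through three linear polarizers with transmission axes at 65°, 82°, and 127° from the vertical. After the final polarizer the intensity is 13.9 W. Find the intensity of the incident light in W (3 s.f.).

By Malus's law, I₁ = I₀ cos²(65° − 36°) = I₀ cos²(29°) = 0.765 I₀.
I₂ = I₁ cos²(82° − 65°) = 0.765 I₀ · cos²(17°) = 0.6996 I₀.
I₃ = I₂ cos²(127° − 82°) = 0.6996 I₀ · cos²(45°) = 0.3498 I₀.
So 13.9 W = 0.3498 I₀, giving I₀ = 13.9/0.3498 = 39.74 W.

I₀ ≈ 39.7 W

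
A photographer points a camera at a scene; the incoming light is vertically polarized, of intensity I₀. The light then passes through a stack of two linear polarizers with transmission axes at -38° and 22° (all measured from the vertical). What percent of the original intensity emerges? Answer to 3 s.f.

I₁ = I₀ cos²(-38° − 0°) = I₀ cos²(38°) = 0.621 I₀.
I₂ = I₁ cos²(22° + 38°) = 0.621 I₀ · cos²(60°) = 0.1552 I₀.
That is 15.52% of the incident intensity.

≈ 15.5%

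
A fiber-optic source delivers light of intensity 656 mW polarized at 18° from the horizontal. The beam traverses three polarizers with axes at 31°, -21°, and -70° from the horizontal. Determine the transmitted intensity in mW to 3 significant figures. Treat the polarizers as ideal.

I ≈ 102 mW

By Malus's law, I₁ = 656 mW · cos²(13°) = 622.8 mW.
I₂ = I₁ · cos²(52°) = 622.8 · 0.379 = 236.1 mW.
I₃ = I₂ · cos²(49°) = 236.1 · 0.4304 = 101.6 mW.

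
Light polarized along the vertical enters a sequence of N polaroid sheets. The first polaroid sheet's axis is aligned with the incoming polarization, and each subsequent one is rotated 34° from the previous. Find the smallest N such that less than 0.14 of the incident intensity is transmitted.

First polarizer is aligned with the polarization: full transmission.
Each further stage multiplies by cos²(34°) = 0.6873.
After N polarizers: T = 0.6873^(N−1). Require T < 0.14 ⇒ N−1 > ln(0.14)/ln(0.6873) = 5.24, so N−1 ≥ 6 and N = 7.
Check: N=7 gives T = 0.1054 < 0.14; N=6 gives T = 0.1534.

N = 7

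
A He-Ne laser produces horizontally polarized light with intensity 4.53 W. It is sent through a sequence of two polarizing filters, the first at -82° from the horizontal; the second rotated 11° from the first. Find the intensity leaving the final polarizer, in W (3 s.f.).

I ≈ 0.0845 W

I₁ = 4.53 W · cos²(82°) = 0.08774 W.
I₂ = I₁ · cos²(11°) = 0.08774 · 0.9636 = 0.08455 W.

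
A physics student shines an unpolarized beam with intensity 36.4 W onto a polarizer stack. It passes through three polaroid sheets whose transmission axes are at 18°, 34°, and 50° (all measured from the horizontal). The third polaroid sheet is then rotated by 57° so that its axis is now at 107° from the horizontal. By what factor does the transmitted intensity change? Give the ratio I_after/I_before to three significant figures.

I_new/I_old ≈ 0.0925

Before rotation:
Unpolarized light through the first polarizer → I₁ = ½ I₀, now polarized at 18°.
I₂ = I₁ cos²(34° − 18°) = 0.5 I₀ · cos²(16°) = 0.462 I₀.
I₃ = I₂ cos²(50° − 34°) = 0.462 I₀ · cos²(16°) = 0.4269 I₀.
After rotation:
Unpolarized light through the first polarizer → I₁ = ½ I₀, now polarized at 18°.
I₂ = I₁ cos²(34° − 18°) = 0.5 I₀ · cos²(16°) = 0.462 I₀.
I₃ = I₂ cos²(107° − 34°) = 0.462 I₀ · cos²(73°) = 0.03949 I₀.
Ratio = 0.03949 / 0.4269 = 0.09251.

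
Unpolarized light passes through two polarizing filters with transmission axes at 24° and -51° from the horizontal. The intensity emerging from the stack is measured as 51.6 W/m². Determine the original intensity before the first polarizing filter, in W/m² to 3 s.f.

I₀ ≈ 1540 W/m²

Unpolarized light through the first polarizer → I₁ = ½ I₀, now polarized at 24°.
I₂ = I₁ cos²(-51° − 24°) = 0.5 I₀ · cos²(75°) = 0.03349 I₀.
So 51.6 W/m² = 0.03349 I₀, giving I₀ = 51.6/0.03349 = 1541 W/m².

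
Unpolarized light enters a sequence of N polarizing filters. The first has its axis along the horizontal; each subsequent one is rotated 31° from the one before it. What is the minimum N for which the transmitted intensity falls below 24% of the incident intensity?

N = 4

First polarizer halves the unpolarized light: factor 1/2.
Each further stage multiplies by cos²(31°) = 0.7347.
After N polarizers: T = 0.5·0.7347^(N−1). Require T < 0.24 ⇒ N−1 > ln(0.24/0.5)/ln(0.7347) = 2.38, so N−1 ≥ 3 and N = 4.
Check: N=4 gives T = 0.1983 < 0.24; N=3 gives T = 0.2699.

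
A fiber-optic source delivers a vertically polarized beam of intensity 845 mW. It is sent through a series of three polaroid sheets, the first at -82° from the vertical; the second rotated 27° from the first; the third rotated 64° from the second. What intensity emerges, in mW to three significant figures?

I ≈ 2.50 mW

I₁ = 845 mW · cos²(82°) = 16.37 mW.
I₂ = I₁ · cos²(27°) = 16.37 · 0.7939 = 12.99 mW.
I₃ = I₂ · cos²(64°) = 12.99 · 0.1922 = 2.497 mW.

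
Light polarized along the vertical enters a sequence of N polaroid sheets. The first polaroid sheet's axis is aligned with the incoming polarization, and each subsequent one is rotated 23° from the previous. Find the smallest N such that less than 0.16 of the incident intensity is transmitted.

N = 13

First polarizer is aligned with the polarization: full transmission.
Each further stage multiplies by cos²(23°) = 0.8473.
After N polarizers: T = 0.8473^(N−1). Require T < 0.16 ⇒ N−1 > ln(0.16)/ln(0.8473) = 11.06, so N−1 ≥ 12 and N = 13.
Check: N=13 gives T = 0.137 < 0.16; N=12 gives T = 0.1616.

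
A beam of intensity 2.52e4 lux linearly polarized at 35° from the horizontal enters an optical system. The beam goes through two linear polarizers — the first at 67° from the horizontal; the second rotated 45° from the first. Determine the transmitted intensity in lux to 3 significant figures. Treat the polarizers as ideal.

I ≈ 9060 lux

I₁ = 2.52e4 lux · cos²(32°) = 1.812e+04 lux.
I₂ = I₁ · cos²(45°) = 1.812e+04 · 0.5 = 9062 lux.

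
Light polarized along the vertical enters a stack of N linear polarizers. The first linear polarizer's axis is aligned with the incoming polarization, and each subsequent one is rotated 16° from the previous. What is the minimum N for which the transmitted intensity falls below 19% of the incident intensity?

N = 23

First polarizer is aligned with the polarization: full transmission.
Each further stage multiplies by cos²(16°) = 0.924.
After N polarizers: T = 0.924^(N−1). Require T < 0.19 ⇒ N−1 > ln(0.19)/ln(0.924) = 21.02, so N−1 ≥ 22 and N = 23.
Check: N=23 gives T = 0.1758 < 0.19; N=22 gives T = 0.1903.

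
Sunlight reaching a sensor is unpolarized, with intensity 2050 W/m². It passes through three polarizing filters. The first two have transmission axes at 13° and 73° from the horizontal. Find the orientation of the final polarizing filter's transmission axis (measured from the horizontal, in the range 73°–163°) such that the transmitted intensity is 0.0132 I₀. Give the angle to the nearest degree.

Unpolarized light through the first polarizer → I₁ = ½ I₀, now polarized at 13°.
I₂ = I₁ cos²(73° − 13°) = 0.5 I₀ · cos²(60°) = 0.125 I₀.
Need I₃/I₀ = 0.0132, so cos²(θ − 73°) = 0.0132 / 0.125 = 0.1056.
θ − 73° = arccos(√0.1056) = 71.0°, giving θ ≈ 73 + 71.0 = 144.0°.

θ ≈ 144°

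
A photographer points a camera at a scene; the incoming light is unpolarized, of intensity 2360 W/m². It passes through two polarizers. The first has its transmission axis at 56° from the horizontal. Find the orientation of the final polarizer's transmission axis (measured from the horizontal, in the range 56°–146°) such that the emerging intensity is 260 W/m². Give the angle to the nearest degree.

Unpolarized light through the first polarizer → I₁ = ½ I₀, now polarized at 56°.
Target fraction: 260 / 2360 W/m² = 0.1102 of I₀.
Need I₂/I₀ = 0.1102, so cos²(θ − 56°) = 0.1102 / 0.5 = 0.2203.
θ − 56° = arccos(√0.2203) = 62.0°, giving θ ≈ 56 + 62.0 = 118.0°.

θ ≈ 118°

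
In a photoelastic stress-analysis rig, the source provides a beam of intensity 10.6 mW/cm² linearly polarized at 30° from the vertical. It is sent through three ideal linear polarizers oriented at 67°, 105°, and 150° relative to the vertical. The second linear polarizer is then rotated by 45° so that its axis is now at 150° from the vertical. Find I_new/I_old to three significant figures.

I_new/I_old ≈ 0.0478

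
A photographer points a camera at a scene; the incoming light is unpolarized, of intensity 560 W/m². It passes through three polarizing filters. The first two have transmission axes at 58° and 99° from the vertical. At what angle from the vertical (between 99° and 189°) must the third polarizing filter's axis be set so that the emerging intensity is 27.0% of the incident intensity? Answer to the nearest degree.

Unpolarized light through the first polarizer → I₁ = ½ I₀, now polarized at 58°.
I₂ = I₁ cos²(99° − 58°) = 0.5 I₀ · cos²(41°) = 0.2848 I₀.
Need I₃/I₀ = 0.27, so cos²(θ − 99°) = 0.27 / 0.2848 = 0.9481.
θ − 99° = arccos(√0.9481) = 13.2°, giving θ ≈ 99 + 13.2 = 112.2°.

θ ≈ 112°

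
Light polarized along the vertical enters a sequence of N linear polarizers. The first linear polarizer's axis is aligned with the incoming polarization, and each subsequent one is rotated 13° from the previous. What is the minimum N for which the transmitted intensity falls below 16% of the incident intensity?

First polarizer is aligned with the polarization: full transmission.
Each further stage multiplies by cos²(13°) = 0.9494.
After N polarizers: T = 0.9494^(N−1). Require T < 0.16 ⇒ N−1 > ln(0.16)/ln(0.9494) = 35.29, so N−1 ≥ 36 and N = 37.
Check: N=37 gives T = 0.1542 < 0.16; N=36 gives T = 0.1624.

N = 37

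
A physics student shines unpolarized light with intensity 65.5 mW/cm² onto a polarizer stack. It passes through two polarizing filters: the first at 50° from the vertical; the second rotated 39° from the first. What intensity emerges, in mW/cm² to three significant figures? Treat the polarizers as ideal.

Unpolarized light through the first polarizer → I₁ = 65.5 mW/cm²/2 = 32.75 mW/cm², polarized at 50°.
I₂ = I₁ · cos²(39°) = 32.75 · 0.604 = 19.78 mW/cm².

I ≈ 19.8 mW/cm²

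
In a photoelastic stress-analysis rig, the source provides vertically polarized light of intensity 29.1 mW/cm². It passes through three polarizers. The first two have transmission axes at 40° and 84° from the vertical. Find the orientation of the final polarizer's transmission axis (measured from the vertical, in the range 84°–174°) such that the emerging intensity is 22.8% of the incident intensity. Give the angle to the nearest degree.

I₁ = I₀ cos²(40° − 0°) = I₀ cos²(40°) = 0.5868 I₀.
I₂ = I₁ cos²(84° − 40°) = 0.5868 I₀ · cos²(44°) = 0.3037 I₀.
Need I₃/I₀ = 0.228, so cos²(θ − 84°) = 0.228 / 0.3037 = 0.7509.
θ − 84° = arccos(√0.7509) = 29.9°, giving θ ≈ 84 + 29.9 = 113.9°.

θ ≈ 114°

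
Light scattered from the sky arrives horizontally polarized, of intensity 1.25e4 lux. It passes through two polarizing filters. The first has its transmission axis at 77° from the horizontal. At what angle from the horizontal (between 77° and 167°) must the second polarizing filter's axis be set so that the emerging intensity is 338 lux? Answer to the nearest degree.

θ ≈ 120°

I₁ = I₀ cos²(77° − 0°) = I₀ cos²(77°) = 0.0506 I₀.
Target fraction: 338 / 1.25e4 lux = 0.02704 of I₀.
Need I₂/I₀ = 0.02704, so cos²(θ − 77°) = 0.02704 / 0.0506 = 0.5344.
θ − 77° = arccos(√0.5344) = 43.0°, giving θ ≈ 77 + 43.0 = 120.0°.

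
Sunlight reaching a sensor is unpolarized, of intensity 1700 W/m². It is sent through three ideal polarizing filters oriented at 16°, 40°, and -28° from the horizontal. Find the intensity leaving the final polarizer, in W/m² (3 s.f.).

Unpolarized light through the first polarizer → I₁ = 1700 W/m²/2 = 850 W/m², polarized at 16°.
I₂ = I₁ · cos²(24°) = 850 · 0.8346 = 709.4 W/m².
I₃ = I₂ · cos²(68°) = 709.4 · 0.1403 = 99.55 W/m².

I ≈ 99.5 W/m²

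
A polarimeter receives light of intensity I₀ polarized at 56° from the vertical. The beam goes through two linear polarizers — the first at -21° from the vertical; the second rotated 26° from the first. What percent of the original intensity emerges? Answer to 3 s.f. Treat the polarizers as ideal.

≈ 4.09%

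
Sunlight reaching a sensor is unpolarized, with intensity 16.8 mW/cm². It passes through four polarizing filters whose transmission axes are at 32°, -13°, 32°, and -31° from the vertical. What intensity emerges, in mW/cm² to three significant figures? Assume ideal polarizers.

Unpolarized light through the first polarizer → I₁ = 16.8 mW/cm²/2 = 8.4 mW/cm², polarized at 32°.
I₂ = I₁ · cos²(45°) = 8.4 · 0.5 = 4.2 mW/cm².
I₃ = I₂ · cos²(45°) = 4.2 · 0.5 = 2.1 mW/cm².
I₄ = I₃ · cos²(63°) = 2.1 · 0.2061 = 0.4328 mW/cm².

I ≈ 0.433 mW/cm²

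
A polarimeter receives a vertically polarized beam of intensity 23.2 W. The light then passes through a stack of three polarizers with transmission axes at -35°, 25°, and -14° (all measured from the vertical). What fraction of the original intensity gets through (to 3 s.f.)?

I/I₀ ≈ 0.101

I₁ = 23.2 W · cos²(35°) = 15.57 W.
I₂ = I₁ · cos²(60°) = 15.57 · 0.25 = 3.892 W.
I₃ = I₂ · cos²(39°) = 3.892 · 0.604 = 2.351 W.
Transmitted fraction = 0.1013.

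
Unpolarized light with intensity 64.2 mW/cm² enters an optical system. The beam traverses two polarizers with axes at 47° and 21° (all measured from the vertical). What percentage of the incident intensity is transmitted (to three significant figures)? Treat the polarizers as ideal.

≈ 40.4%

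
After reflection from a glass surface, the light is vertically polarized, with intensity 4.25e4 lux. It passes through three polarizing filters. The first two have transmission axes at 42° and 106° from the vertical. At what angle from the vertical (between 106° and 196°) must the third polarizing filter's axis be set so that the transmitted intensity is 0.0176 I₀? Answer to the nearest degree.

θ ≈ 172°

By Malus's law, I₁ = I₀ cos²(42° − 0°) = I₀ cos²(42°) = 0.5523 I₀.
I₂ = I₁ cos²(106° − 42°) = 0.5523 I₀ · cos²(64°) = 0.1061 I₀.
Need I₃/I₀ = 0.0176, so cos²(θ − 106°) = 0.0176 / 0.1061 = 0.1658.
θ − 106° = arccos(√0.1658) = 66.0°, giving θ ≈ 106 + 66.0 = 172.0°.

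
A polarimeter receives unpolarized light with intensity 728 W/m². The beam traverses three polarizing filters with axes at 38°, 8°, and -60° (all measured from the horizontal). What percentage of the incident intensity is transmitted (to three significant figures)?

Unpolarized light through the first polarizer → I₁ = 728 W/m²/2 = 364 W/m², polarized at 38°.
I₂ = I₁ · cos²(30°) = 364 · 0.75 = 273 W/m².
I₃ = I₂ · cos²(68°) = 273 · 0.1403 = 38.31 W/m².
That is 5.262% of the incident intensity.

≈ 5.26%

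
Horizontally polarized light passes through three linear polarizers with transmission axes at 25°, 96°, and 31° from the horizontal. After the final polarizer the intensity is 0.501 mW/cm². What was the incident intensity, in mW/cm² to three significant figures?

I₀ ≈ 32.2 mW/cm²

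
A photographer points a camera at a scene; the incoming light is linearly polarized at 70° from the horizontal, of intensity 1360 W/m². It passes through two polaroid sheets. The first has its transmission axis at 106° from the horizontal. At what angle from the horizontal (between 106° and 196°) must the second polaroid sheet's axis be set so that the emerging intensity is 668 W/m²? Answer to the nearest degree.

By Malus's law, I₁ = I₀ cos²(106° − 70°) = I₀ cos²(36°) = 0.6545 I₀.
Target fraction: 668 / 1360 W/m² = 0.4912 of I₀.
Need I₂/I₀ = 0.4912, so cos²(θ − 106°) = 0.4912 / 0.6545 = 0.7505.
θ − 106° = arccos(√0.7505) = 30.0°, giving θ ≈ 106 + 30.0 = 136.0°.

θ ≈ 136°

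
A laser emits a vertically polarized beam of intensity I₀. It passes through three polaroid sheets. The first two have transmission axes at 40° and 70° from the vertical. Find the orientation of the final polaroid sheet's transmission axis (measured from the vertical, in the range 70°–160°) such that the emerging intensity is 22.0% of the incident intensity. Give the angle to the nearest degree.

By Malus's law, I₁ = I₀ cos²(40° − 0°) = I₀ cos²(40°) = 0.5868 I₀.
I₂ = I₁ cos²(70° − 40°) = 0.5868 I₀ · cos²(30°) = 0.4401 I₀.
Need I₃/I₀ = 0.22, so cos²(θ − 70°) = 0.22 / 0.4401 = 0.4999.
θ − 70° = arccos(√0.4999) = 45.0°, giving θ ≈ 70 + 45.0 = 115.0°.

θ ≈ 115°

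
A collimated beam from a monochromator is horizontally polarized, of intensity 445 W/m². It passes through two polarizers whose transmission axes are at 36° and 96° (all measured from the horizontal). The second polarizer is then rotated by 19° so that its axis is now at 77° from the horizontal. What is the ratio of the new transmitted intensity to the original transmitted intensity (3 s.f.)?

Before rotation:
By Malus's law, I₁ = I₀ cos²(36° − 0°) = I₀ cos²(36°) = 0.6545 I₀.
I₂ = I₁ cos²(96° − 36°) = 0.6545 I₀ · cos²(60°) = 0.1636 I₀.
After rotation:
I₁ = I₀ cos²(36° − 0°) = I₀ cos²(36°) = 0.6545 I₀.
I₂ = I₁ cos²(77° − 36°) = 0.6545 I₀ · cos²(41°) = 0.3728 I₀.
Ratio = 0.3728 / 0.1636 = 2.278.

I_new/I_old ≈ 2.28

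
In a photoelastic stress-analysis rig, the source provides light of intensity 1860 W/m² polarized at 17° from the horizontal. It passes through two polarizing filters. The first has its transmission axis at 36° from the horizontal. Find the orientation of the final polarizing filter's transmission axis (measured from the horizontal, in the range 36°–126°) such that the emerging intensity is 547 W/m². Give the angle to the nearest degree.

θ ≈ 91°

I₁ = I₀ cos²(36° − 17°) = I₀ cos²(19°) = 0.894 I₀.
Target fraction: 547 / 1860 W/m² = 0.2941 of I₀.
Need I₂/I₀ = 0.2941, so cos²(θ − 36°) = 0.2941 / 0.894 = 0.329.
θ − 36° = arccos(√0.329) = 55.0°, giving θ ≈ 36 + 55.0 = 91.0°.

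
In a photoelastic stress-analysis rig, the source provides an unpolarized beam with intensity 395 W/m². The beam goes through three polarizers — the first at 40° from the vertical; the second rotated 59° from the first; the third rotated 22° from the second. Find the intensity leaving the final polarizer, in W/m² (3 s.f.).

Unpolarized light through the first polarizer → I₁ = 395 W/m²/2 = 197.5 W/m², polarized at 40°.
I₂ = I₁ · cos²(59°) = 197.5 · 0.2653 = 52.39 W/m².
I₃ = I₂ · cos²(22°) = 52.39 · 0.8597 = 45.04 W/m².

I ≈ 45.0 W/m²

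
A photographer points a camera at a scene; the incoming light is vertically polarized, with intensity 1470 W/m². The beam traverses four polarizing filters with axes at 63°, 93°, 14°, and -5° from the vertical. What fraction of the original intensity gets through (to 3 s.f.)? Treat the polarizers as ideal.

By Malus's law, I₁ = 1470 W/m² · cos²(63°) = 303 W/m².
I₂ = I₁ · cos²(30°) = 303 · 0.75 = 227.2 W/m².
I₃ = I₂ · cos²(79°) = 227.2 · 0.03641 = 8.273 W/m².
I₄ = I₃ · cos²(19°) = 8.273 · 0.894 = 7.396 W/m².
Transmitted fraction = 0.005031.

I/I₀ ≈ 0.00503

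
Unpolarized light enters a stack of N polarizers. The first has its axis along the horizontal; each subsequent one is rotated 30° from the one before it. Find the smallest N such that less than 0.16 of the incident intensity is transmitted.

First polarizer halves the unpolarized light: factor 1/2.
Each further stage multiplies by cos²(30°) = 0.75.
After N polarizers: T = 0.5·0.75^(N−1). Require T < 0.16 ⇒ N−1 > ln(0.16/0.5)/ln(0.75) = 3.96, so N−1 ≥ 4 and N = 5.
Check: N=5 gives T = 0.1582 < 0.16; N=4 gives T = 0.2109.

N = 5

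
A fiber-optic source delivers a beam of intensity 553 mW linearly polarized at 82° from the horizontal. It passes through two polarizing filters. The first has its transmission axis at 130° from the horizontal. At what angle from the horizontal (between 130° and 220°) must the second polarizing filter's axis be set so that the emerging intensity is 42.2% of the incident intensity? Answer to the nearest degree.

θ ≈ 144°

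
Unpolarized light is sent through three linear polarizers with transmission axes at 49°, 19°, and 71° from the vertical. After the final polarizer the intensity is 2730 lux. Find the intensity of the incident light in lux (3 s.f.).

Unpolarized light through the first polarizer → I₁ = ½ I₀, now polarized at 49°.
I₂ = I₁ cos²(19° − 49°) = 0.5 I₀ · cos²(30°) = 0.375 I₀.
I₃ = I₂ cos²(71° − 19°) = 0.375 I₀ · cos²(52°) = 0.1421 I₀.
So 2730 lux = 0.1421 I₀, giving I₀ = 2730/0.1421 = 1.921e+04 lux.

I₀ ≈ 1.92e4 lux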